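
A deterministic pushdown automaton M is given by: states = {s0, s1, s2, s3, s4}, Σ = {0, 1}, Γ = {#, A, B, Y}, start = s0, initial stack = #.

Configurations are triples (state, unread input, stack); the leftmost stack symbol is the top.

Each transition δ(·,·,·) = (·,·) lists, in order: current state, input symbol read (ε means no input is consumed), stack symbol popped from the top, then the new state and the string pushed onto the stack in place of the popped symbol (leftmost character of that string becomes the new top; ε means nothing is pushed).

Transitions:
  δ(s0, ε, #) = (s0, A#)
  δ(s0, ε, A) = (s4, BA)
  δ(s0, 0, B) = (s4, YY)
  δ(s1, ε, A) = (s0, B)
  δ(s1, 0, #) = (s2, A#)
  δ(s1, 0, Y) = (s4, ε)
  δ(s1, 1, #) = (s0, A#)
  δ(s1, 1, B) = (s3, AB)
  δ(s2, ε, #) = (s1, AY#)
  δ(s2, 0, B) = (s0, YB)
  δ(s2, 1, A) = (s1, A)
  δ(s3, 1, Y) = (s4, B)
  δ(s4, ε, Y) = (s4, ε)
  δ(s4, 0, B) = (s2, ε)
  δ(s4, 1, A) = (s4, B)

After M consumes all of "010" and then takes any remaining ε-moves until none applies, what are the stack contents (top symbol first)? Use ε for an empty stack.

(s0, 010, #) ⊢ (s0, 010, A#) ⊢ (s4, 010, BA#) ⊢ (s2, 10, A#) ⊢ (s1, 0, A#) ⊢ (s0, 0, B#) ⊢ (s4, ε, YY#) ⊢ (s4, ε, Y#) ⊢ (s4, ε, #)
All input consumed in state s4 with stack #.

#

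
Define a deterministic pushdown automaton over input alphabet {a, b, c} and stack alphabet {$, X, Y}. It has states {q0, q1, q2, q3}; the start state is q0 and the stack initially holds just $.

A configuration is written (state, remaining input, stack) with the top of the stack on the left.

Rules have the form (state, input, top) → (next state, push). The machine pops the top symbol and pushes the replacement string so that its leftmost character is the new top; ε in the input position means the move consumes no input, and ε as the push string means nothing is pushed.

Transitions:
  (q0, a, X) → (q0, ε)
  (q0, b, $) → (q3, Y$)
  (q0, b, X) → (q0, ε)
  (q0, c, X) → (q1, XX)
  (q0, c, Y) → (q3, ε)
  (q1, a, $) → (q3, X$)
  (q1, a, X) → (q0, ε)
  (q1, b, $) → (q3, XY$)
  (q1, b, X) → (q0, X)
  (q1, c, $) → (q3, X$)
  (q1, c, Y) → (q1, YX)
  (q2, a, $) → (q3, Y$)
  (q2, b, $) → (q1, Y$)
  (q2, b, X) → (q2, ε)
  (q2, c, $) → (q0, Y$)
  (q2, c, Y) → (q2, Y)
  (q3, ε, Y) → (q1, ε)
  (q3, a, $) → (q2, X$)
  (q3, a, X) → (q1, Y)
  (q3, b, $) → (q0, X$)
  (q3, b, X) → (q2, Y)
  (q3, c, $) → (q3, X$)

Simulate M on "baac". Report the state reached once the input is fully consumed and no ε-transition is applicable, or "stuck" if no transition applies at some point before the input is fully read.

q1

(q0, baac, $) ⊢ (q3, aac, Y$) ⊢ (q1, aac, $) ⊢ (q3, ac, X$) ⊢ (q1, c, Y$) ⊢ (q1, ε, YX$)
All input consumed; M is in state q1.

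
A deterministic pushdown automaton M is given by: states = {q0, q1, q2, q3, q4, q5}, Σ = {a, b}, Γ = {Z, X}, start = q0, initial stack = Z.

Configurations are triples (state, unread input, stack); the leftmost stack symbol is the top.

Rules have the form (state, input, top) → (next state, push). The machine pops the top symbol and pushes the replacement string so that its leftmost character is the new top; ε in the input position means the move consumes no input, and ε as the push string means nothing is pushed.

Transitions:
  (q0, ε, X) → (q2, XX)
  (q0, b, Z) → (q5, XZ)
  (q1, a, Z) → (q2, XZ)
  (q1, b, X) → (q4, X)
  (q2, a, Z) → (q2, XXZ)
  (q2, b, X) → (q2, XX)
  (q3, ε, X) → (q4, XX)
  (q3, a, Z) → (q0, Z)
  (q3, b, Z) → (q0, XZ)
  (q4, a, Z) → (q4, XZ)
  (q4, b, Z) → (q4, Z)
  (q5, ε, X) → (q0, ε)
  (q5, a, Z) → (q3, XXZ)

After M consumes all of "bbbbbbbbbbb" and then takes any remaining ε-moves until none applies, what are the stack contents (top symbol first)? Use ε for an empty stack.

Z

(q0, bbbbbbbbbbb, Z) ⊢ (q5, bbbbbbbbbb, XZ) ⊢ (q0, bbbbbbbbbb, Z) ⊢ (q5, bbbbbbbbb, XZ) ⊢ (q0, bbbbbbbbb, Z) ⊢ (q5, bbbbbbbb, XZ) ⊢ (q0, bbbbbbbb, Z) ⊢ (q5, bbbbbbb, XZ) ⊢ (q0, bbbbbbb, Z) ⊢ (q5, bbbbbb, XZ) ⊢ (q0, bbbbbb, Z) ⊢ (q5, bbbbb, XZ) ⊢ (q0, bbbbb, Z) ⊢ (q5, bbbb, XZ) ⊢ (q0, bbbb, Z) ⊢ (q5, bbb, XZ) ⊢ (q0, bbb, Z) ⊢ (q5, bb, XZ) ⊢ (q0, bb, Z) ⊢ (q5, b, XZ) ⊢ (q0, b, Z) ⊢ (q5, ε, XZ) ⊢ (q0, ε, Z)
All input consumed in state q0 with stack Z.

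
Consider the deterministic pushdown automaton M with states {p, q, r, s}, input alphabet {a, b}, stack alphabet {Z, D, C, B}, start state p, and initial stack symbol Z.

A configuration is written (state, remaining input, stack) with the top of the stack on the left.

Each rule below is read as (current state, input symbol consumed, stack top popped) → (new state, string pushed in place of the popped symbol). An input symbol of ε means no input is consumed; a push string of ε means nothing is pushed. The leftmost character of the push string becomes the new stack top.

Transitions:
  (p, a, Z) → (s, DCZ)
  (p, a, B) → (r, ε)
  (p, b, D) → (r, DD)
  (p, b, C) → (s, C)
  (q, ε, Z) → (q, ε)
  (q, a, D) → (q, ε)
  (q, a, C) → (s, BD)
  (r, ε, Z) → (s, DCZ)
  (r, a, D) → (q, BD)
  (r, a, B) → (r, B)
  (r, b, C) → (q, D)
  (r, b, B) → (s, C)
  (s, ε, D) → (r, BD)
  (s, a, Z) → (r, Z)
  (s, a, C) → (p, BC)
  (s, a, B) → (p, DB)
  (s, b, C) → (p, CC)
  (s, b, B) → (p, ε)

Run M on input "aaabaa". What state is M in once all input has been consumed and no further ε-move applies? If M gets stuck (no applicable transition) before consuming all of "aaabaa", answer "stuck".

(p, aaabaa, Z) ⊢ (s, aabaa, DCZ) ⊢ (r, aabaa, BDCZ) ⊢ (r, abaa, BDCZ) ⊢ (r, baa, BDCZ) ⊢ (s, aa, CDCZ) ⊢ (p, a, BCDCZ) ⊢ (r, ε, CDCZ)
All input consumed; M is in state r.

r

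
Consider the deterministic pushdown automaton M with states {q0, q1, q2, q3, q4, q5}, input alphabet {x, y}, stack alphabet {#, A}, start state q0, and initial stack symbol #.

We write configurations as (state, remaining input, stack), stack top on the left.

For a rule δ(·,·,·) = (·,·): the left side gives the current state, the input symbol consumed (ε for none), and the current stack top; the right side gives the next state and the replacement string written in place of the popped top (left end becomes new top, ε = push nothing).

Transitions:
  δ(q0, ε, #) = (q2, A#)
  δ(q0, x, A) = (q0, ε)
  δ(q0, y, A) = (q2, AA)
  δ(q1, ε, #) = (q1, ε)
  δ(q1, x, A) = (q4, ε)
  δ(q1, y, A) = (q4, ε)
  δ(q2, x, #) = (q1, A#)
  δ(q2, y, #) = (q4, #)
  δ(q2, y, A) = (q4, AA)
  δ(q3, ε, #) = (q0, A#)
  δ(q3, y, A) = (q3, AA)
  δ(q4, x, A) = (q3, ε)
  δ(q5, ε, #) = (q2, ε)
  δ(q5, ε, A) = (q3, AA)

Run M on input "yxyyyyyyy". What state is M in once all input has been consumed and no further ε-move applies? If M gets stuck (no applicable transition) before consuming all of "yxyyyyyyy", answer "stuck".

(q0, yxyyyyyyy, #) ⊢ (q2, yxyyyyyyy, A#) ⊢ (q4, xyyyyyyy, AA#) ⊢ (q3, yyyyyyy, A#) ⊢ (q3, yyyyyy, AA#) ⊢ (q3, yyyyy, AAA#) ⊢ (q3, yyyy, AAAA#) ⊢ (q3, yyy, AAAAA#) ⊢ (q3, yy, AAAAAA#) ⊢ (q3, y, AAAAAAA#) ⊢ (q3, ε, AAAAAAAA#)
All input consumed; M is in state q3.

q3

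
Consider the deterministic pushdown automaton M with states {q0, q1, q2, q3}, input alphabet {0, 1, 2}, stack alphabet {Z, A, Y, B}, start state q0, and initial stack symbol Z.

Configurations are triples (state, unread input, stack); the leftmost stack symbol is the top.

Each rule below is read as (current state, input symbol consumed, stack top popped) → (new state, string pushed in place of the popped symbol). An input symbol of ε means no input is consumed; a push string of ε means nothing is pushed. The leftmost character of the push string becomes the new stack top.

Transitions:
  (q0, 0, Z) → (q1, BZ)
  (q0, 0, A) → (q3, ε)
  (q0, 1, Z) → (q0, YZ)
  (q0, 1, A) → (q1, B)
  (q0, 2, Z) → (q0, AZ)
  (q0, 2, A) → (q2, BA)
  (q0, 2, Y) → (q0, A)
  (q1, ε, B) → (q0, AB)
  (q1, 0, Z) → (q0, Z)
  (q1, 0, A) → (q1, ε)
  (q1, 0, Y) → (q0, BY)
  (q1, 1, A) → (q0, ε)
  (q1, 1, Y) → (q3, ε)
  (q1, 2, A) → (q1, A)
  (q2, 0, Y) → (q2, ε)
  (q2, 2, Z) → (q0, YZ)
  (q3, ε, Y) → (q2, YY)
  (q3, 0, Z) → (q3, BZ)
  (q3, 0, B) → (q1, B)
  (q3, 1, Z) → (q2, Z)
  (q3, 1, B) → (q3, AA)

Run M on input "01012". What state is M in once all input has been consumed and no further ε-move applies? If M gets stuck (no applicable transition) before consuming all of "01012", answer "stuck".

stuck

(q0, 01012, Z) ⊢ (q1, 1012, BZ) ⊢ (q0, 1012, ABZ) ⊢ (q1, 012, BBZ) ⊢ (q0, 012, ABBZ) ⊢ (q3, 12, BBZ) ⊢ (q3, 2, AABZ)
No transition for (q3, 2, top A); M blocks with input 2 remaining.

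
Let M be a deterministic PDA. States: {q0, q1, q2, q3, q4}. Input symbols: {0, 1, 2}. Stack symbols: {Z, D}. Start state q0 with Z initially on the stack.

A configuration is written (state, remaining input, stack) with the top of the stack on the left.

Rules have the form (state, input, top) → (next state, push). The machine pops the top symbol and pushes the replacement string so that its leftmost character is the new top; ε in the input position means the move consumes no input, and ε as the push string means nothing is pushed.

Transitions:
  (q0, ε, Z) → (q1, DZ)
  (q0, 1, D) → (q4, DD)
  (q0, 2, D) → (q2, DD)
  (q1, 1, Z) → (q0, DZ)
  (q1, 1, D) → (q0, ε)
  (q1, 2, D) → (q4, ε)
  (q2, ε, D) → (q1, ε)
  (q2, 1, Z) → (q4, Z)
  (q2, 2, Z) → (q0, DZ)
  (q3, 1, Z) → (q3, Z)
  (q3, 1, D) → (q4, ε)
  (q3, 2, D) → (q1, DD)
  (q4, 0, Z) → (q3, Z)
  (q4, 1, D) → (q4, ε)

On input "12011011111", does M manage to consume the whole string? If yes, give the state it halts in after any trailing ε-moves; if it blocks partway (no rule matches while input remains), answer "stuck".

stuck

(q0, 12011011111, Z)
  ε-move, top Z: go to q1, push DZ → (q1, 12011011111, DZ)
  read 1, top D: go to q0, push ε → (q0, 2011011111, Z)
  ε-move, top Z: go to q1, push DZ → (q1, 2011011111, DZ)
  read 2, top D: go to q4, push ε → (q4, 011011111, Z)
  read 0, top Z: go to q3, push Z → (q3, 11011111, Z)
  read 1, top Z: go to q3, push Z → (q3, 1011111, Z)
  read 1, top Z: go to q3, push Z → (q3, 011111, Z)
No transition for (q3, 0, top Z); M blocks with input 011111 remaining.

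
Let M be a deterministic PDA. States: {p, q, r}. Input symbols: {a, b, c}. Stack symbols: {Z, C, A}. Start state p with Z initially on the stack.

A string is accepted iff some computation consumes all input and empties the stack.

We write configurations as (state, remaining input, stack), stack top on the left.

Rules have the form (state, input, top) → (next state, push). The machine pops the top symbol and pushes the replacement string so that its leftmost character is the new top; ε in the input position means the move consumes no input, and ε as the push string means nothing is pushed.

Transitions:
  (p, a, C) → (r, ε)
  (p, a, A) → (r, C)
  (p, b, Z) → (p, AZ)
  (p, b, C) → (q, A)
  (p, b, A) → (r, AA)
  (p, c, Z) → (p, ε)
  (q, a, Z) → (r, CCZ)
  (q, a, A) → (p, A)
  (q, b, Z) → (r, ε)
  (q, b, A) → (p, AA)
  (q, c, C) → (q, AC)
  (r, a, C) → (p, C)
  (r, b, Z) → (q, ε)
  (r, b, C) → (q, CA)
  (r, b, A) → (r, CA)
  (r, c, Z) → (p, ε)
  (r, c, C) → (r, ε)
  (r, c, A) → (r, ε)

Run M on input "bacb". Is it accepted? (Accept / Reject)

(p, bacb, Z) ⊢ (p, acb, AZ) ⊢ (r, cb, CZ) ⊢ (r, b, Z) ⊢ (q, ε, ε)
All input consumed and the stack is empty.

Accept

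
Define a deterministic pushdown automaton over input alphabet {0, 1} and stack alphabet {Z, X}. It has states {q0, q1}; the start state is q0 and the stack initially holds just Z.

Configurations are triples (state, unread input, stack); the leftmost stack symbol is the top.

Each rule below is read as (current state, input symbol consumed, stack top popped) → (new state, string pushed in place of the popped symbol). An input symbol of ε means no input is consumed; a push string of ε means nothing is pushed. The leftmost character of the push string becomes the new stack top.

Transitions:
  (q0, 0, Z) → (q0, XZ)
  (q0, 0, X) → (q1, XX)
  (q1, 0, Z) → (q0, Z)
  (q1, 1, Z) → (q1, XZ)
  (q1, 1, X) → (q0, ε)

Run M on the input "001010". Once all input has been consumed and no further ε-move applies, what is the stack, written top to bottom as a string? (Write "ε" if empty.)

(q0, 001010, Z)
  read 0, top Z: go to q0, push XZ → (q0, 01010, XZ)
  read 0, top X: go to q1, push XX → (q1, 1010, XXZ)
  read 1, top X: go to q0, push ε → (q0, 010, XZ)
  read 0, top X: go to q1, push XX → (q1, 10, XXZ)
  read 1, top X: go to q0, push ε → (q0, 0, XZ)
  read 0, top X: go to q1, push XX → (q1, ε, XXZ)
All input consumed in state q1 with stack XXZ.

XXZ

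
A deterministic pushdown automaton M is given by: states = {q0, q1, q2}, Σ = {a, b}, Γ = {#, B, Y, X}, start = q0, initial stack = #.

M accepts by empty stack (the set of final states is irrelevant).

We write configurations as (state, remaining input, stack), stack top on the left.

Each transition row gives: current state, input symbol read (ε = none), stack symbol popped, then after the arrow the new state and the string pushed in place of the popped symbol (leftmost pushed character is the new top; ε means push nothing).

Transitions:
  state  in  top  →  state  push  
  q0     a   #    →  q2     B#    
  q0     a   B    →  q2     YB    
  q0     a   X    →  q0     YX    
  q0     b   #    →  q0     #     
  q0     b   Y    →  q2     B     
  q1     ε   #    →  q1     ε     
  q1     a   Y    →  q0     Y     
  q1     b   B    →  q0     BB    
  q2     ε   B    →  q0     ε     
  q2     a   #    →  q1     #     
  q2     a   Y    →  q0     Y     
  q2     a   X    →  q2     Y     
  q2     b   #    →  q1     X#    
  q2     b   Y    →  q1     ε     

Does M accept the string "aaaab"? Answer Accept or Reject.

(q0, aaaab, #)
  read a, top #: go to q2, push B# → (q2, aaab, B#)
  ε-move, top B: go to q0, push ε → (q0, aaab, #)
  read a, top #: go to q2, push B# → (q2, aab, B#)
  ε-move, top B: go to q0, push ε → (q0, aab, #)
  read a, top #: go to q2, push B# → (q2, ab, B#)
  ε-move, top B: go to q0, push ε → (q0, ab, #)
  read a, top #: go to q2, push B# → (q2, b, B#)
  ε-move, top B: go to q0, push ε → (q0, b, #)
  read b, top #: go to q0, push # → (q0, ε, #)
All input consumed; stack is #, not empty, and no further ε-move applies.

Reject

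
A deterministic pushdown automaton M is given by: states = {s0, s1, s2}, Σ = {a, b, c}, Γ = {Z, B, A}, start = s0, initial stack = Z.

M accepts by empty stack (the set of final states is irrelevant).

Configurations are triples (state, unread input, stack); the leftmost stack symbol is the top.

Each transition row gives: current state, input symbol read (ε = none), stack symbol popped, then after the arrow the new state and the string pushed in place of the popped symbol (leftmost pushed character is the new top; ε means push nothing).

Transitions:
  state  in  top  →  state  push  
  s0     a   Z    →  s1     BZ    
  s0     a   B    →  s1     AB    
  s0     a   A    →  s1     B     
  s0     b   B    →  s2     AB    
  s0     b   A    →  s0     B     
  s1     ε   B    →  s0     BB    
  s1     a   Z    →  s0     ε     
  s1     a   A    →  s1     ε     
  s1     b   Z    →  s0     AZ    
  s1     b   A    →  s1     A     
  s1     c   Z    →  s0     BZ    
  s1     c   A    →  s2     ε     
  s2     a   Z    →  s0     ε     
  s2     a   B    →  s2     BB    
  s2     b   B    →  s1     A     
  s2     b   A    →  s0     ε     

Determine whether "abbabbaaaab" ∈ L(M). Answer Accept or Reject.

(s0, abbabbaaaab, Z) ⊢ (s1, bbabbaaaab, BZ) ⊢ (s0, bbabbaaaab, BBZ) ⊢ (s2, babbaaaab, ABBZ) ⊢ (s0, abbaaaab, BBZ) ⊢ (s1, bbaaaab, ABBZ) ⊢ (s1, baaaab, ABBZ) ⊢ (s1, aaaab, ABBZ) ⊢ (s1, aaab, BBZ) ⊢ (s0, aaab, BBBZ) ⊢ (s1, aab, ABBBZ) ⊢ (s1, ab, BBBZ) ⊢ (s0, ab, BBBBZ) ⊢ (s1, b, ABBBBZ) ⊢ (s1, ε, ABBBBZ)
All input consumed; stack is ABBBBZ, not empty, and no further ε-move applies.

Reject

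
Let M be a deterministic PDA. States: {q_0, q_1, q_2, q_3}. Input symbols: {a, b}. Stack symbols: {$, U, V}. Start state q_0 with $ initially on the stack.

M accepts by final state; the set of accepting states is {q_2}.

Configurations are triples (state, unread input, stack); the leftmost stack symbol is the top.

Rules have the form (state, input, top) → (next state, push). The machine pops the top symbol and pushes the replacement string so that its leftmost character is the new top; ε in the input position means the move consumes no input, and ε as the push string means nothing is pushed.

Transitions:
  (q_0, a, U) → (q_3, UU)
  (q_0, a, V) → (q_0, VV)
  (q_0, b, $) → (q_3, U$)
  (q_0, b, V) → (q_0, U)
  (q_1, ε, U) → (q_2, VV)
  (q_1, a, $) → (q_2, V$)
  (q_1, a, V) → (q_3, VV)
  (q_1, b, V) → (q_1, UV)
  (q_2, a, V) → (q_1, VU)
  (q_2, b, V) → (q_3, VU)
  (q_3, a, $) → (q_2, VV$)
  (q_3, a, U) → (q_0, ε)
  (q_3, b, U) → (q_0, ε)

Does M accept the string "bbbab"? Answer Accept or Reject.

(q_0, bbbab, $)
  read b, top $: go to q_3, push U$ → (q_3, bbab, U$)
  read b, top U: go to q_0, push ε → (q_0, bab, $)
  read b, top $: go to q_3, push U$ → (q_3, ab, U$)
  read a, top U: go to q_0, push ε → (q_0, b, $)
  read b, top $: go to q_3, push U$ → (q_3, ε, U$)
All input consumed; state q_3 ∉ F and no further ε-move applies.

Reject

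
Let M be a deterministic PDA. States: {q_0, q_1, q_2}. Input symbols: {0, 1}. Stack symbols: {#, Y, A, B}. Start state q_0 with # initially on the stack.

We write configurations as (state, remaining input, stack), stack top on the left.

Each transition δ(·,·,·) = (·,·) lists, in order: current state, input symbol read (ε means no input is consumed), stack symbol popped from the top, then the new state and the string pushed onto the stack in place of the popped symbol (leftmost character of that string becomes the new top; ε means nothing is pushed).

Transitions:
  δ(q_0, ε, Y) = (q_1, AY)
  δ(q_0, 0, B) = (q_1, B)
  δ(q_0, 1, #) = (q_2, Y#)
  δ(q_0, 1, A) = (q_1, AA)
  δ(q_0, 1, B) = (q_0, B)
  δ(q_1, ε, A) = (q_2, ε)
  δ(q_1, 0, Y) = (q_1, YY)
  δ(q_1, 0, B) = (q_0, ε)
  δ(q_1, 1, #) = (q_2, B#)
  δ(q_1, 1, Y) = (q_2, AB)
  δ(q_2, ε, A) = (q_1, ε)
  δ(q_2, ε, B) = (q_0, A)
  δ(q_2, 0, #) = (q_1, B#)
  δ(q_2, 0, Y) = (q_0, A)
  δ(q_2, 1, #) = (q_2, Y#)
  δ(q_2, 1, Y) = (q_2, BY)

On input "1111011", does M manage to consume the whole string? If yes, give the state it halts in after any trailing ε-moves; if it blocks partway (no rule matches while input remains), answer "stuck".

q_0

(q_0, 1111011, #) ⊢ (q_2, 111011, Y#) ⊢ (q_2, 11011, BY#) ⊢ (q_0, 11011, AY#) ⊢ (q_1, 1011, AAY#) ⊢ (q_2, 1011, AY#) ⊢ (q_1, 1011, Y#) ⊢ (q_2, 011, AB#) ⊢ (q_1, 011, B#) ⊢ (q_0, 11, #) ⊢ (q_2, 1, Y#) ⊢ (q_2, ε, BY#) ⊢ (q_0, ε, AY#)
All input consumed; M is in state q_0.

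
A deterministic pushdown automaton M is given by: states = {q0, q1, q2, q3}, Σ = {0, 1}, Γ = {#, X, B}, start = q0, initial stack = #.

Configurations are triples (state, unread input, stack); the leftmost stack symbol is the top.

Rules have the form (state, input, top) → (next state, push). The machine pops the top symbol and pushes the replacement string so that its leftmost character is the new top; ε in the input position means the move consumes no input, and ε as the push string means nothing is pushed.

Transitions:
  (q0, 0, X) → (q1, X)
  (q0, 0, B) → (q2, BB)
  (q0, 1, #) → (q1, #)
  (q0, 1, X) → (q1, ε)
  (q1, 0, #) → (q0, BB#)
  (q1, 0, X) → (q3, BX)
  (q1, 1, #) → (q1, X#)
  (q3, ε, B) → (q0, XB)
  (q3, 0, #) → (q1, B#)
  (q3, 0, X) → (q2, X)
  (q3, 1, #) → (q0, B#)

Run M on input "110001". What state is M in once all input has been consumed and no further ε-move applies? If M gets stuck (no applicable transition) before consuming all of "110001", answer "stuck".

q1

(q0, 110001, #)
  read 1, top #: go to q1, push # → (q1, 10001, #)
  read 1, top #: go to q1, push X# → (q1, 0001, X#)
  read 0, top X: go to q3, push BX → (q3, 001, BX#)
  ε-move, top B: go to q0, push XB → (q0, 001, XBX#)
  read 0, top X: go to q1, push X → (q1, 01, XBX#)
  read 0, top X: go to q3, push BX → (q3, 1, BXBX#)
  ε-move, top B: go to q0, push XB → (q0, 1, XBXBX#)
  read 1, top X: go to q1, push ε → (q1, ε, BXBX#)
All input consumed; M is in state q1.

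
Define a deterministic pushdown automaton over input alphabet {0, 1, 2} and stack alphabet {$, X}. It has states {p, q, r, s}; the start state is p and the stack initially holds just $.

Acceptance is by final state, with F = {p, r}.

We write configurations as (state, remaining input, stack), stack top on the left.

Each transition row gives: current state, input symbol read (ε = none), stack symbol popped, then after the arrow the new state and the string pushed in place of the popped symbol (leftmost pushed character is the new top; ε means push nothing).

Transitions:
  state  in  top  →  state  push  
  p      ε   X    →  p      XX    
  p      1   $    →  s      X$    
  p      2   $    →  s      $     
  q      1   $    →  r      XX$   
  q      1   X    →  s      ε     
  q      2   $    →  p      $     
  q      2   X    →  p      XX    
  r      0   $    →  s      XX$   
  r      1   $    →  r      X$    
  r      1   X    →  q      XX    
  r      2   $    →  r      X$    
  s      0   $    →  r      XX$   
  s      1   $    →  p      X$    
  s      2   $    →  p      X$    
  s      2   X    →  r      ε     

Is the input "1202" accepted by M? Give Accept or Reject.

Accept

(p, 1202, $)
  read 1, top $: go to s, push X$ → (s, 202, X$)
  read 2, top X: go to r, push ε → (r, 02, $)
  read 0, top $: go to s, push XX$ → (s, 2, XX$)
  read 2, top X: go to r, push ε → (r, ε, X$)
All input consumed; state r ∈ F.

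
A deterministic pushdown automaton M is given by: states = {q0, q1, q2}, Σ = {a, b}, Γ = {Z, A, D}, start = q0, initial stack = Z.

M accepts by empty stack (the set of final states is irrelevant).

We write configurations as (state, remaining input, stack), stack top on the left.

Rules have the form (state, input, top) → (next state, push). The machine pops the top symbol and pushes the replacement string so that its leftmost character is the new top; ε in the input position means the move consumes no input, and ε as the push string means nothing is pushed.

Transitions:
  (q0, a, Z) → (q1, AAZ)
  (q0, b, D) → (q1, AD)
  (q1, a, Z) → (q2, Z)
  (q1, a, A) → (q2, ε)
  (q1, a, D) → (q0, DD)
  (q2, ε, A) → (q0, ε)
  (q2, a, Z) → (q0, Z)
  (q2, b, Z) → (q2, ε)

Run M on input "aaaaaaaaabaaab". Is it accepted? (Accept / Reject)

Reject

(q0, aaaaaaaaabaaab, Z)
  read a, top Z: go to q1, push AAZ → (q1, aaaaaaaabaaab, AAZ)
  read a, top A: go to q2, push ε → (q2, aaaaaaabaaab, AZ)
  ε-move, top A: go to q0, push ε → (q0, aaaaaaabaaab, Z)
  read a, top Z: go to q1, push AAZ → (q1, aaaaaabaaab, AAZ)
  read a, top A: go to q2, push ε → (q2, aaaaabaaab, AZ)
  ε-move, top A: go to q0, push ε → (q0, aaaaabaaab, Z)
  read a, top Z: go to q1, push AAZ → (q1, aaaabaaab, AAZ)
  read a, top A: go to q2, push ε → (q2, aaabaaab, AZ)
  ε-move, top A: go to q0, push ε → (q0, aaabaaab, Z)
  read a, top Z: go to q1, push AAZ → (q1, aabaaab, AAZ)
  read a, top A: go to q2, push ε → (q2, abaaab, AZ)
  ε-move, top A: go to q0, push ε → (q0, abaaab, Z)
  read a, top Z: go to q1, push AAZ → (q1, baaab, AAZ)
No transition applies at (q1, baaab, AAZ); input not fully consumed.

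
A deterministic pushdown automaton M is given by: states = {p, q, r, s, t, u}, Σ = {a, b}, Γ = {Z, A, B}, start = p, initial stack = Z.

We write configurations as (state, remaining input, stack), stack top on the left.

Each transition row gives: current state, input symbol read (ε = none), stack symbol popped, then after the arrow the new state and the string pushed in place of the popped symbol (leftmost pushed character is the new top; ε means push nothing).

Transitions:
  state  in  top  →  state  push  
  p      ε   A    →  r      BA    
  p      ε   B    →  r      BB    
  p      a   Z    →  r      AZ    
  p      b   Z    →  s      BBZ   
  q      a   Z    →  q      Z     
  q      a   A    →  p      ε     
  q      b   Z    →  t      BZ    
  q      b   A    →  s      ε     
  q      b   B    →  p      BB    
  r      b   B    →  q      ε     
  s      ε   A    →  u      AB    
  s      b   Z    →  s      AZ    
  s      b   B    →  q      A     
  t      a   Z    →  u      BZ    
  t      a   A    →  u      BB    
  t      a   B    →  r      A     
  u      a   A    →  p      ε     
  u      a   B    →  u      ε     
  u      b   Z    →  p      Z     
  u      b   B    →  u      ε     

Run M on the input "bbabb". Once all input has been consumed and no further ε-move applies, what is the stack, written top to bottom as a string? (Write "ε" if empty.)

(p, bbabb, Z)
  read b, top Z: go to s, push BBZ → (s, babb, BBZ)
  read b, top B: go to q, push A → (q, abb, ABZ)
  read a, top A: go to p, push ε → (p, bb, BZ)
  ε-move, top B: go to r, push BB → (r, bb, BBZ)
  read b, top B: go to q, push ε → (q, b, BZ)
  read b, top B: go to p, push BB → (p, ε, BBZ)
  ε-move, top B: go to r, push BB → (r, ε, BBBZ)
All input consumed in state r with stack BBBZ.

BBBZ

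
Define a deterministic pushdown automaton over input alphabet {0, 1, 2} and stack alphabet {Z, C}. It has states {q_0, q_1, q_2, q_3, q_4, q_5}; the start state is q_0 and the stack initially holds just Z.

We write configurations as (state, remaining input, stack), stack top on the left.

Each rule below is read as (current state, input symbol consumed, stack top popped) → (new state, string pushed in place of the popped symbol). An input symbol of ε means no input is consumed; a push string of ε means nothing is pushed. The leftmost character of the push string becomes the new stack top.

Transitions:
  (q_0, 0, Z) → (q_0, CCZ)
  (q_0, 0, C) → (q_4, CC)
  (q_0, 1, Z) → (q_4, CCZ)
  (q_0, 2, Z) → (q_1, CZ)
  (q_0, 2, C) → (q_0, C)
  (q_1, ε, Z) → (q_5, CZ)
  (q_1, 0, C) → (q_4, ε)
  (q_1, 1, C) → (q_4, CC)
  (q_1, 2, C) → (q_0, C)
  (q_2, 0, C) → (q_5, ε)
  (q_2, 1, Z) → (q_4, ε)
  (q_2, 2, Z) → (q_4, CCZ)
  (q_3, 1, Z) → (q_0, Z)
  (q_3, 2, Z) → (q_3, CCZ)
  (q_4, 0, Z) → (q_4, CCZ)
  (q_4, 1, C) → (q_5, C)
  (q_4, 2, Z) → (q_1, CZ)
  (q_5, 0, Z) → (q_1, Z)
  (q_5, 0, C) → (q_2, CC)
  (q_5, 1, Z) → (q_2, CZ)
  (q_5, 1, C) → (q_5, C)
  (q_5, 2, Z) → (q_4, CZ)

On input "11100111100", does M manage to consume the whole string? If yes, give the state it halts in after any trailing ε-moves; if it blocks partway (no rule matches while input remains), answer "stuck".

q_5

(q_0, 11100111100, Z) ⊢ (q_4, 1100111100, CCZ) ⊢ (q_5, 100111100, CCZ) ⊢ (q_5, 00111100, CCZ) ⊢ (q_2, 0111100, CCCZ) ⊢ (q_5, 111100, CCZ) ⊢ (q_5, 11100, CCZ) ⊢ (q_5, 1100, CCZ) ⊢ (q_5, 100, CCZ) ⊢ (q_5, 00, CCZ) ⊢ (q_2, 0, CCCZ) ⊢ (q_5, ε, CCZ)
All input consumed; M is in state q_5.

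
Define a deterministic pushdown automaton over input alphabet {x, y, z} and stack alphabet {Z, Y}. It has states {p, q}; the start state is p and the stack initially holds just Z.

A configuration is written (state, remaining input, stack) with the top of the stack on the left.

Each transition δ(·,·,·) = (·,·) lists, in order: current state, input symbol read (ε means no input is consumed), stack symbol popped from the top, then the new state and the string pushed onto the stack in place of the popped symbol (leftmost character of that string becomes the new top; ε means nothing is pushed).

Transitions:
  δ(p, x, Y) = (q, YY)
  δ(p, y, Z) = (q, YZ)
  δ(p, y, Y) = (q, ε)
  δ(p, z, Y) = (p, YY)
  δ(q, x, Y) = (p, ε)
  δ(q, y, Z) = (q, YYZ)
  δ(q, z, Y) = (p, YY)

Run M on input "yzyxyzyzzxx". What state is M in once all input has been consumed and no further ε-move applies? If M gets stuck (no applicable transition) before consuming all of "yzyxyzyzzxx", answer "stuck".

p

(p, yzyxyzyzzxx, Z)
  read y, top Z: go to q, push YZ → (q, zyxyzyzzxx, YZ)
  read z, top Y: go to p, push YY → (p, yxyzyzzxx, YYZ)
  read y, top Y: go to q, push ε → (q, xyzyzzxx, YZ)
  read x, top Y: go to p, push ε → (p, yzyzzxx, Z)
  read y, top Z: go to q, push YZ → (q, zyzzxx, YZ)
  read z, top Y: go to p, push YY → (p, yzzxx, YYZ)
  read y, top Y: go to q, push ε → (q, zzxx, YZ)
  read z, top Y: go to p, push YY → (p, zxx, YYZ)
  read z, top Y: go to p, push YY → (p, xx, YYYZ)
  read x, top Y: go to q, push YY → (q, x, YYYYZ)
  read x, top Y: go to p, push ε → (p, ε, YYYZ)
All input consumed; M is in state p.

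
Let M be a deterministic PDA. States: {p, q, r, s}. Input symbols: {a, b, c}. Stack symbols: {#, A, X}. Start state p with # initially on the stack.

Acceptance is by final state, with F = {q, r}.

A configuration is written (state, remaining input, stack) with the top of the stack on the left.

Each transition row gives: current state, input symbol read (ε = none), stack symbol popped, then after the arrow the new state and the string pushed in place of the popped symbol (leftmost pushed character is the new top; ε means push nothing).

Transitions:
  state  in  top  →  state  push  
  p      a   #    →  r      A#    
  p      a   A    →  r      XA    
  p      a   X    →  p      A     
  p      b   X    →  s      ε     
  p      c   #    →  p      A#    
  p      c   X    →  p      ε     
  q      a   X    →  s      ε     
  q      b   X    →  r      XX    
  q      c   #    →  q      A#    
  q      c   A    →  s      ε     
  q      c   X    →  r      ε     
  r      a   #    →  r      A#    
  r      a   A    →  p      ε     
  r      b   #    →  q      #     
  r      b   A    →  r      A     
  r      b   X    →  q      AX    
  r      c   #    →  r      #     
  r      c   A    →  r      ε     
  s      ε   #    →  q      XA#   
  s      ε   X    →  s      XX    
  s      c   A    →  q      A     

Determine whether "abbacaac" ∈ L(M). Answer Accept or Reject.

(p, abbacaac, #)
  read a, top #: go to r, push A# → (r, bbacaac, A#)
  read b, top A: go to r, push A → (r, bacaac, A#)
  read b, top A: go to r, push A → (r, acaac, A#)
  read a, top A: go to p, push ε → (p, caac, #)
  read c, top #: go to p, push A# → (p, aac, A#)
  read a, top A: go to r, push XA → (r, ac, XA#)
No transition applies at (r, ac, XA#); input not fully consumed.

Reject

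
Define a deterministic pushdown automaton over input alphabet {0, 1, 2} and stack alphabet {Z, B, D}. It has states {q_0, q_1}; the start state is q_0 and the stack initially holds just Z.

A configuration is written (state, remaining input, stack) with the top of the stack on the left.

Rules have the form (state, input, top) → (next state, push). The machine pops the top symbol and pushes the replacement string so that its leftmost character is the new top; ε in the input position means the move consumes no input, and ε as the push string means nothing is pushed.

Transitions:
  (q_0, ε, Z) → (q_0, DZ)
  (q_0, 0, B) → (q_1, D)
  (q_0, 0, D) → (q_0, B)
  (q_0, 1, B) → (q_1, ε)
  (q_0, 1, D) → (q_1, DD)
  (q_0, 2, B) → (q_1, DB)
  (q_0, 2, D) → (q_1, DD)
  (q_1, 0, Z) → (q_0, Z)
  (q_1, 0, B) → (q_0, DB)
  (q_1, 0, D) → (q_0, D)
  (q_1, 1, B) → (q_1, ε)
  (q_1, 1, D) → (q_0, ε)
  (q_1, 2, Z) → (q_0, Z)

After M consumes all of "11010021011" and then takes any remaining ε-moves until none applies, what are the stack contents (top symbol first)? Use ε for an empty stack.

(q_0, 11010021011, Z)
  ε-move, top Z: go to q_0, push DZ → (q_0, 11010021011, DZ)
  read 1, top D: go to q_1, push DD → (q_1, 1010021011, DDZ)
  read 1, top D: go to q_0, push ε → (q_0, 010021011, DZ)
  read 0, top D: go to q_0, push B → (q_0, 10021011, BZ)
  read 1, top B: go to q_1, push ε → (q_1, 0021011, Z)
  read 0, top Z: go to q_0, push Z → (q_0, 021011, Z)
  ε-move, top Z: go to q_0, push DZ → (q_0, 021011, DZ)
  read 0, top D: go to q_0, push B → (q_0, 21011, BZ)
  read 2, top B: go to q_1, push DB → (q_1, 1011, DBZ)
  read 1, top D: go to q_0, push ε → (q_0, 011, BZ)
  read 0, top B: go to q_1, push D → (q_1, 11, DZ)
  read 1, top D: go to q_0, push ε → (q_0, 1, Z)
  ε-move, top Z: go to q_0, push DZ → (q_0, 1, DZ)
  read 1, top D: go to q_1, push DD → (q_1, ε, DDZ)
All input consumed in state q_1 with stack DDZ.

DDZ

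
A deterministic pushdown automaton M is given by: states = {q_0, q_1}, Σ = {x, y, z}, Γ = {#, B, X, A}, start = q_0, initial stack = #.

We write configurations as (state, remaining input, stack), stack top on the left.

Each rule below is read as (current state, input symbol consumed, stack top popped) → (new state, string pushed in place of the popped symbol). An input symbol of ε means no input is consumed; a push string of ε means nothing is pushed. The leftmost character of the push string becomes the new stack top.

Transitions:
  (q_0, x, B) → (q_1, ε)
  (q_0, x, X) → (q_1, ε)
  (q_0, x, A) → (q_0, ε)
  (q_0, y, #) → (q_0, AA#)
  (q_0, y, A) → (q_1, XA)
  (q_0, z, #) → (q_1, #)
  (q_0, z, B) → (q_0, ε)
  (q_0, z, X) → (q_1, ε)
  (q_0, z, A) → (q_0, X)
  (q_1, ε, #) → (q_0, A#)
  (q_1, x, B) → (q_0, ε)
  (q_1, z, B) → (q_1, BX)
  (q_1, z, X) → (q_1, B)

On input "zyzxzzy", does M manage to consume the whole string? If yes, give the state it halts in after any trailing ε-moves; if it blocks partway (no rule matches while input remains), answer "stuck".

q_1

(q_0, zyzxzzy, #)
  read z, top #: go to q_1, push # → (q_1, yzxzzy, #)
  ε-move, top #: go to q_0, push A# → (q_0, yzxzzy, A#)
  read y, top A: go to q_1, push XA → (q_1, zxzzy, XA#)
  read z, top X: go to q_1, push B → (q_1, xzzy, BA#)
  read x, top B: go to q_0, push ε → (q_0, zzy, A#)
  read z, top A: go to q_0, push X → (q_0, zy, X#)
  read z, top X: go to q_1, push ε → (q_1, y, #)
  ε-move, top #: go to q_0, push A# → (q_0, y, A#)
  read y, top A: go to q_1, push XA → (q_1, ε, XA#)
All input consumed; M is in state q_1.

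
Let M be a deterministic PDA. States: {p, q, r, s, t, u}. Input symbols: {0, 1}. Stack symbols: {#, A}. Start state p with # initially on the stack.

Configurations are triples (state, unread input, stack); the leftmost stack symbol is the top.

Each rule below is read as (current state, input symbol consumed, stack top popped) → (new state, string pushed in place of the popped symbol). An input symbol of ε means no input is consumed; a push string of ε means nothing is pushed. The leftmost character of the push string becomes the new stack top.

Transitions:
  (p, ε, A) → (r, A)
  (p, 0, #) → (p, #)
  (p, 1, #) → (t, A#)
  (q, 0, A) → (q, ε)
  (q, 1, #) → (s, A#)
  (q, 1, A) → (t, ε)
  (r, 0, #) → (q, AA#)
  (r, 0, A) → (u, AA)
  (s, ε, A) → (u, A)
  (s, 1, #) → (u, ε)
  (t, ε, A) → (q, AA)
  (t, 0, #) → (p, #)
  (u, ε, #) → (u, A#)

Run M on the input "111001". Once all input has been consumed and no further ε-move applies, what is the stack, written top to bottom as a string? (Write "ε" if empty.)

(p, 111001, #) ⊢ (t, 11001, A#) ⊢ (q, 11001, AA#) ⊢ (t, 1001, A#) ⊢ (q, 1001, AA#) ⊢ (t, 001, A#) ⊢ (q, 001, AA#) ⊢ (q, 01, A#) ⊢ (q, 1, #) ⊢ (s, ε, A#) ⊢ (u, ε, A#)
All input consumed in state u with stack A#.

A#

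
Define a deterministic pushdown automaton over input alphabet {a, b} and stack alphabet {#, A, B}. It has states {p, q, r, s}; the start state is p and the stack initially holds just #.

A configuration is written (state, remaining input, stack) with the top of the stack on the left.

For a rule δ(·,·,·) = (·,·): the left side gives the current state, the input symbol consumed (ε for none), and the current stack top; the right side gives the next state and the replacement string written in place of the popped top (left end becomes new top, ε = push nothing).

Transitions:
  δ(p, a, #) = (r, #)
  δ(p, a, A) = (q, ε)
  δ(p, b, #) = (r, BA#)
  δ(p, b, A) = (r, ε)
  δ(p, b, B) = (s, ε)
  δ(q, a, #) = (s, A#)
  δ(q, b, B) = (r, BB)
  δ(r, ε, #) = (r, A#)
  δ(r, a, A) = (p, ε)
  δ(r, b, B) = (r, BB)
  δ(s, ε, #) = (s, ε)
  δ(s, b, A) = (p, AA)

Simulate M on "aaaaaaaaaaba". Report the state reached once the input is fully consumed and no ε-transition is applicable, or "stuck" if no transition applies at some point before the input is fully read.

stuck

(p, aaaaaaaaaaba, #) ⊢ (r, aaaaaaaaaba, #) ⊢ (r, aaaaaaaaaba, A#) ⊢ (p, aaaaaaaaba, #) ⊢ (r, aaaaaaaba, #) ⊢ (r, aaaaaaaba, A#) ⊢ (p, aaaaaaba, #) ⊢ (r, aaaaaba, #) ⊢ (r, aaaaaba, A#) ⊢ (p, aaaaba, #) ⊢ (r, aaaba, #) ⊢ (r, aaaba, A#) ⊢ (p, aaba, #) ⊢ (r, aba, #) ⊢ (r, aba, A#) ⊢ (p, ba, #) ⊢ (r, a, BA#)
No transition for (r, a, top B); M blocks with input a remaining.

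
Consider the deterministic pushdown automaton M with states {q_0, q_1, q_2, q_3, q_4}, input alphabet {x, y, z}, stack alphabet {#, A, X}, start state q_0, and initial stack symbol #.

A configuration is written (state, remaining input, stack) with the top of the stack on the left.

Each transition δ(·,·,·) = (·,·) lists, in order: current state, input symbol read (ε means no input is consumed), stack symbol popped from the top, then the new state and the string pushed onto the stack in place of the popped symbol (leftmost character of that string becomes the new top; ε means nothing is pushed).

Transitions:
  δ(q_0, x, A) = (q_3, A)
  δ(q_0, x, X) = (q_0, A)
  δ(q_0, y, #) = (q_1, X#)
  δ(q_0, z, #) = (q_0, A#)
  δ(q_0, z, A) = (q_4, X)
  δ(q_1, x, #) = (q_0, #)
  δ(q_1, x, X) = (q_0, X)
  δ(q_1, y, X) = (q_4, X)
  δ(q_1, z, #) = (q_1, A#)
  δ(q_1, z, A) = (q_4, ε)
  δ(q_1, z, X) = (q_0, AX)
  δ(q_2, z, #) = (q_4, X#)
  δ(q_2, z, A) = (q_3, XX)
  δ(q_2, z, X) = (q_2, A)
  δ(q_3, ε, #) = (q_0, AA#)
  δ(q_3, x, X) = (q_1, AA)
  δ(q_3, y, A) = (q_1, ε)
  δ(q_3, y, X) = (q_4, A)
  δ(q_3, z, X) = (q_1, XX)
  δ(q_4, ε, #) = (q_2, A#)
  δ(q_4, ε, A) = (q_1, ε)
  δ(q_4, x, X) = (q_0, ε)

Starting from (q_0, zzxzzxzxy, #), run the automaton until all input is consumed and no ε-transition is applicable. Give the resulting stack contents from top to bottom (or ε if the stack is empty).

(q_0, zzxzzxzxy, #)
  read z, top #: go to q_0, push A# → (q_0, zxzzxzxy, A#)
  read z, top A: go to q_4, push X → (q_4, xzzxzxy, X#)
  read x, top X: go to q_0, push ε → (q_0, zzxzxy, #)
  read z, top #: go to q_0, push A# → (q_0, zxzxy, A#)
  read z, top A: go to q_4, push X → (q_4, xzxy, X#)
  read x, top X: go to q_0, push ε → (q_0, zxy, #)
  read z, top #: go to q_0, push A# → (q_0, xy, A#)
  read x, top A: go to q_3, push A → (q_3, y, A#)
  read y, top A: go to q_1, push ε → (q_1, ε, #)
All input consumed in state q_1 with stack #.

#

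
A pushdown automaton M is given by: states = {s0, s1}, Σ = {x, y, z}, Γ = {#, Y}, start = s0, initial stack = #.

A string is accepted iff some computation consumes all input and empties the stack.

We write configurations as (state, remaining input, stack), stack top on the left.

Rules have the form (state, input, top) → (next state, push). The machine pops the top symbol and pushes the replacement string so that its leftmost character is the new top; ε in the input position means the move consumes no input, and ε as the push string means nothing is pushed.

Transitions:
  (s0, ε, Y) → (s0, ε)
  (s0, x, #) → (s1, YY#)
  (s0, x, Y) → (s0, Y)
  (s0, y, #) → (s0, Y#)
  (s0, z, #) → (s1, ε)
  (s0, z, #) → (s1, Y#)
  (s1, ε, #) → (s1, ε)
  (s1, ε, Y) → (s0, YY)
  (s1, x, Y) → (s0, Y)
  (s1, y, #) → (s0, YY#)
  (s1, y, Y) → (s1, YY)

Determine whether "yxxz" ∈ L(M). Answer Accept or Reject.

Accept

One accepting computation: (s0, yxxz, #) ⊢ (s0, xxz, Y#) ⊢ (s0, xz, Y#) ⊢ (s0, z, Y#) ⊢ (s0, z, #) ⊢ (s1, ε, ε)
All input consumed and the stack is empty.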